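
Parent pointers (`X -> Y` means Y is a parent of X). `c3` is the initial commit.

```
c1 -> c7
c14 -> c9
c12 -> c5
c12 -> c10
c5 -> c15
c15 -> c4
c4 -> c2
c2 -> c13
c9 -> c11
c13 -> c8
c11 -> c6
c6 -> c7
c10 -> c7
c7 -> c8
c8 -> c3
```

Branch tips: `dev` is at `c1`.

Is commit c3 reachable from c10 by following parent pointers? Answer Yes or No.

Ancestors of c10 (commits reachable by following parents): {c10, c3, c7, c8}.
c3 is in that set, so it is an ancestor of c10.

Yes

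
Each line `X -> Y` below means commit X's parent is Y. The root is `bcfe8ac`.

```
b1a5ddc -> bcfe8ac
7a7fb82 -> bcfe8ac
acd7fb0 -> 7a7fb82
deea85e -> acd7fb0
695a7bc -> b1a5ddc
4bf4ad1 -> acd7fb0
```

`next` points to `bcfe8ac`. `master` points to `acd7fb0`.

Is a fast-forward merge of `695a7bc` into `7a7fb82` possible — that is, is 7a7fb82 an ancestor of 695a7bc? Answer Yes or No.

No

A fast-forward from 7a7fb82 to 695a7bc is possible iff 7a7fb82 is an ancestor of 695a7bc.
Ancestors of 695a7bc: {695a7bc, b1a5ddc, bcfe8ac}.
7a7fb82 is not among them, so fast-forward is not possible.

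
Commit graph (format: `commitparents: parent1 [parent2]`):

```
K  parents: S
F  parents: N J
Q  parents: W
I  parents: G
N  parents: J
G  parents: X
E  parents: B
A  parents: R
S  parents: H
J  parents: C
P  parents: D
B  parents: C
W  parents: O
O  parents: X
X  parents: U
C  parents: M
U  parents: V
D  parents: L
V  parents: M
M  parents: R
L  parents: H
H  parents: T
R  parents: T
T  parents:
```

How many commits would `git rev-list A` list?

Walking parent pointers from A: reachable set = {A, R, T}.
That is 3 commits.

3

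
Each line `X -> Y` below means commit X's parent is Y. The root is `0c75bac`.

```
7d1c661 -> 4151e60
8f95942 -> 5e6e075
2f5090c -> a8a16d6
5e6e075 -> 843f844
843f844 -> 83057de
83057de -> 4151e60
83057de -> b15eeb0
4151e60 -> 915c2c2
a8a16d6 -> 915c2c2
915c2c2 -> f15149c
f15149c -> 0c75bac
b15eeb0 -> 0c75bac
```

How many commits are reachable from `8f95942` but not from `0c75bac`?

Reachable from 8f95942: {0c75bac, 4151e60, 5e6e075, 83057de, 843f844, 8f95942, 915c2c2, b15eeb0, f15149c}.
Reachable from 0c75bac: {0c75bac}.
In 8f95942's history but not 0c75bac's: {4151e60, 5e6e075, 83057de, 843f844, 8f95942, 915c2c2, b15eeb0, f15149c} — 8 commits.

8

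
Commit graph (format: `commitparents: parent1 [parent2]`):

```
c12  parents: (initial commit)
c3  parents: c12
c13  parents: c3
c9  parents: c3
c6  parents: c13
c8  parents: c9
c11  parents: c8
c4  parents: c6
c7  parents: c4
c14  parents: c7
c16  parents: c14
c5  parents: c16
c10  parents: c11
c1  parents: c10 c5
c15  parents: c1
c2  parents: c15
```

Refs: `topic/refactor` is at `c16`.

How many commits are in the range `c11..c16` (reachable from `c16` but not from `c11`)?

6

Reachable from c16: {c12, c13, c14, c16, c3, c4, c6, c7}.
Reachable from c11: {c11, c12, c3, c8, c9}.
In c16's history but not c11's: {c13, c14, c16, c4, c6, c7} — 6 commits.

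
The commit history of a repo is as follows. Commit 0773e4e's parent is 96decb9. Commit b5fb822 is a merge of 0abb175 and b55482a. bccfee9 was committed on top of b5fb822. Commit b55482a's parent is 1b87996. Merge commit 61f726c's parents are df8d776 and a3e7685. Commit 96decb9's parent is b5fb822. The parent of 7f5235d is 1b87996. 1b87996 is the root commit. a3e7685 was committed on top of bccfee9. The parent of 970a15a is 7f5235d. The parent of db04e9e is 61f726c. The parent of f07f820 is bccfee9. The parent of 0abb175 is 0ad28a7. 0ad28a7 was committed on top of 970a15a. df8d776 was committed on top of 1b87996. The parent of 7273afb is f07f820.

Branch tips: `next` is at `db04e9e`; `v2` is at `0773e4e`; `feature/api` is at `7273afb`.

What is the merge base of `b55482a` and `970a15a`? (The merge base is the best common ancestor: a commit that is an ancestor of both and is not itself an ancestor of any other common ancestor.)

1b87996

Ancestors of b55482a: {1b87996, b55482a}.
Ancestors of 970a15a: {1b87996, 7f5235d, 970a15a}.
Common ancestors: {1b87996}.
The only common ancestor is 1b87996, so it is the merge base.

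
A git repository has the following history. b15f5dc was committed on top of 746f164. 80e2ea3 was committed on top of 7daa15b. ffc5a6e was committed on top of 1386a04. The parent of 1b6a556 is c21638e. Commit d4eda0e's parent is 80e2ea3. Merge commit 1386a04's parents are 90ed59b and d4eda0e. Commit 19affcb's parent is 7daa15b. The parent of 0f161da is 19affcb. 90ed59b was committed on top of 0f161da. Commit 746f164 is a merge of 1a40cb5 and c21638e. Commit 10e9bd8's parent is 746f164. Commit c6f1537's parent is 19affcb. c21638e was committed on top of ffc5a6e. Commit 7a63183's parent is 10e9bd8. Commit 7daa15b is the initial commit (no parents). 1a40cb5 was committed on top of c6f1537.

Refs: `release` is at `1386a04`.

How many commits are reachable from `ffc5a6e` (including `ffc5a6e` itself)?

Walking parent pointers from ffc5a6e: reachable set = {0f161da, 1386a04, 19affcb, 7daa15b, 80e2ea3, 90ed59b, d4eda0e, ffc5a6e}.
That is 8 commits.

8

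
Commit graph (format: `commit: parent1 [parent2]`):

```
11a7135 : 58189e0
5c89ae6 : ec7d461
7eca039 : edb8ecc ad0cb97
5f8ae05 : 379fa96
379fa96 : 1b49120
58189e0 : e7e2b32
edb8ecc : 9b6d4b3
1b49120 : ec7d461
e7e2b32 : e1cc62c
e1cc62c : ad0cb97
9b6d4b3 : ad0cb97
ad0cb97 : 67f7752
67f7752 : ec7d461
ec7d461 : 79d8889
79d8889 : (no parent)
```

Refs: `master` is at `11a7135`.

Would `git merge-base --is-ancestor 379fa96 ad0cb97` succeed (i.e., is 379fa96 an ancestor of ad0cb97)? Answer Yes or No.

Ancestors of ad0cb97: {67f7752, 79d8889, ad0cb97, ec7d461}.
379fa96 is not in that set, so it is not an ancestor of ad0cb97.

No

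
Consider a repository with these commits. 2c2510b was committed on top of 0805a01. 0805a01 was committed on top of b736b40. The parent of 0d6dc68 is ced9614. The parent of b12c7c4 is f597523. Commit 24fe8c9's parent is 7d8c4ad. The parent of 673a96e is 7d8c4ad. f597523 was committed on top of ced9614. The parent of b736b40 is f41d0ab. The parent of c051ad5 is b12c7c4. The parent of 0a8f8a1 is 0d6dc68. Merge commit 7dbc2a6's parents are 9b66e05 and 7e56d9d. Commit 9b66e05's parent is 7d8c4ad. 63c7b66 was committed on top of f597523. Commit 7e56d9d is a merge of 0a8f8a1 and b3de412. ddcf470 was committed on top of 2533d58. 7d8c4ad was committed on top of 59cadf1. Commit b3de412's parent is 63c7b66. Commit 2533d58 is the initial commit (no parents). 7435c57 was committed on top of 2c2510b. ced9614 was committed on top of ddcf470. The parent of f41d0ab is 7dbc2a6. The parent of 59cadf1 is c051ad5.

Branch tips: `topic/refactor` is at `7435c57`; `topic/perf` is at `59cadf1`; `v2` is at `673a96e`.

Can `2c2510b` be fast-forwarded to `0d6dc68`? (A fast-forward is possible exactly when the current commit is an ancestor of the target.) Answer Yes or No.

A fast-forward from 2c2510b to 0d6dc68 is possible iff 2c2510b is an ancestor of 0d6dc68.
Ancestors of 0d6dc68: {0d6dc68, 2533d58, ced9614, ddcf470}.
2c2510b is not among them, so fast-forward is not possible.

No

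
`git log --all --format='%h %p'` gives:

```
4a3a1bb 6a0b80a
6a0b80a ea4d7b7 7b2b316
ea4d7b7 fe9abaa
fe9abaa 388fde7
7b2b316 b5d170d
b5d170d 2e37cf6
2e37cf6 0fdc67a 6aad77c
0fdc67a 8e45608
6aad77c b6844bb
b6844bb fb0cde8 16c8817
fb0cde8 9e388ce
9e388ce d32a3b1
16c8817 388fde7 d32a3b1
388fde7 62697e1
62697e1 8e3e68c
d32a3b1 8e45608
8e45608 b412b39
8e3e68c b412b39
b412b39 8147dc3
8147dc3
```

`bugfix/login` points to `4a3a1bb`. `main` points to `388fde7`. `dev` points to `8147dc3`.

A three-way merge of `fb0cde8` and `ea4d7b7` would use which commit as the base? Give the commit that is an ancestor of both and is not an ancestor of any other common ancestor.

b412b39

Ancestors of fb0cde8: {8147dc3, 8e45608, 9e388ce, b412b39, d32a3b1, fb0cde8}.
Ancestors of ea4d7b7: {388fde7, 62697e1, 8147dc3, 8e3e68c, b412b39, ea4d7b7, fe9abaa}.
Common ancestors: {8147dc3, b412b39}.
Among these, b412b39 is not an ancestor of any other common ancestor — it is the merge base.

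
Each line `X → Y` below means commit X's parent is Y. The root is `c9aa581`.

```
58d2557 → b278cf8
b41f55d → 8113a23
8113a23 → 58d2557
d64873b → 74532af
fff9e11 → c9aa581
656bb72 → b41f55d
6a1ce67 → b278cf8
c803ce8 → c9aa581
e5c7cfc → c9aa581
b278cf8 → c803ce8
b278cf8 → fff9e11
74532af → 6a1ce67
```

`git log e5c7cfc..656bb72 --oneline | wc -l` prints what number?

7

Reachable from 656bb72: {58d2557, 656bb72, 8113a23, b278cf8, b41f55d, c803ce8, c9aa581, fff9e11}.
Reachable from e5c7cfc: {c9aa581, e5c7cfc}.
In 656bb72's history but not e5c7cfc's: {58d2557, 656bb72, 8113a23, b278cf8, b41f55d, c803ce8, fff9e11} — 7 commits.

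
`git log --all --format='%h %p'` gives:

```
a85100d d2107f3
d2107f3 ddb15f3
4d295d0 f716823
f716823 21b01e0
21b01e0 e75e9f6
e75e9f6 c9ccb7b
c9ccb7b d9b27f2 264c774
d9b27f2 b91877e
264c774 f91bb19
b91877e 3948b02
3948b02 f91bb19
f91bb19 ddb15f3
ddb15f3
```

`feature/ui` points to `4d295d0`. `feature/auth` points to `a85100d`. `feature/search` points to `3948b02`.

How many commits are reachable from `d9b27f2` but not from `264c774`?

3

Reachable from d9b27f2: {3948b02, b91877e, d9b27f2, ddb15f3, f91bb19}.
Reachable from 264c774: {264c774, ddb15f3, f91bb19}.
In d9b27f2's history but not 264c774's: {3948b02, b91877e, d9b27f2} — 3 commits.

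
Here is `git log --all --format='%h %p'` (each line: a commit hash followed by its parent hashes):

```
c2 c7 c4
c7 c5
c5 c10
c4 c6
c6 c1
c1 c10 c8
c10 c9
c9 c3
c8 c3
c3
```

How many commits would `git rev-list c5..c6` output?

3

Reachable from c6: {c1, c10, c3, c6, c8, c9}.
Reachable from c5: {c10, c3, c5, c9}.
In c6's history but not c5's: {c1, c6, c8} — 3 commits.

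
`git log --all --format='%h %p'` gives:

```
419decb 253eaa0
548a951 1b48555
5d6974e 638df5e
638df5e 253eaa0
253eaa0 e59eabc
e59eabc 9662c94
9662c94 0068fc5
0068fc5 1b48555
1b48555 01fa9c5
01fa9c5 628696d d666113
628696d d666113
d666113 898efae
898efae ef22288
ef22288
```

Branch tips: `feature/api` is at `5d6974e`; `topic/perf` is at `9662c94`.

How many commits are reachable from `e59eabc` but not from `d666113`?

6

Reachable from e59eabc: {0068fc5, 01fa9c5, 1b48555, 628696d, 898efae, 9662c94, d666113, e59eabc, ef22288}.
Reachable from d666113: {898efae, d666113, ef22288}.
In e59eabc's history but not d666113's: {0068fc5, 01fa9c5, 1b48555, 628696d, 9662c94, e59eabc} — 6 commits.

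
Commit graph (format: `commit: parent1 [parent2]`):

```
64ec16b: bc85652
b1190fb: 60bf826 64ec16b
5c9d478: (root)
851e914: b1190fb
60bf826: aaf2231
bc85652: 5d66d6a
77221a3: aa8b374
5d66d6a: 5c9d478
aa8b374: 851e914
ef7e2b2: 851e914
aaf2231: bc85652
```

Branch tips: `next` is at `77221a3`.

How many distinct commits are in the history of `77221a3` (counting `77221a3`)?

10

Walking parent pointers from 77221a3: reachable set = {5c9d478, 5d66d6a, 60bf826, 64ec16b, 77221a3, 851e914, aa8b374, aaf2231, b1190fb, bc85652}.
That is 10 commits.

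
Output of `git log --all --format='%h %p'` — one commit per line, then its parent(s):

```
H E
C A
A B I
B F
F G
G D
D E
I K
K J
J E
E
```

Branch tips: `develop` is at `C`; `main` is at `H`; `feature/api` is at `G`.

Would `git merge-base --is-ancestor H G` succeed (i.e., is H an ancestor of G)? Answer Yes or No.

Ancestors of G: {D, E, G}.
H is not in that set, so it is not an ancestor of G.

No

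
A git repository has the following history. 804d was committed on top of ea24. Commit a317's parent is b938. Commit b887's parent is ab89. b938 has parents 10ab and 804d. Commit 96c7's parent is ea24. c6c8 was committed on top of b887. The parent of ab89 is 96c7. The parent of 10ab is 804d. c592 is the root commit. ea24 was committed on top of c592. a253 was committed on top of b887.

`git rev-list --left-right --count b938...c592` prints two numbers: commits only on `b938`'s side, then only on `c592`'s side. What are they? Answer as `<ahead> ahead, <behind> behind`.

4 ahead, 0 behind

Reachable from b938: {10ab, 804d, b938, c592, ea24}.
Reachable from c592: {c592}.
Only in b938's history (ahead): {10ab, 804d, b938, ea24} — 4.
Only in c592's history (behind): {} — 0.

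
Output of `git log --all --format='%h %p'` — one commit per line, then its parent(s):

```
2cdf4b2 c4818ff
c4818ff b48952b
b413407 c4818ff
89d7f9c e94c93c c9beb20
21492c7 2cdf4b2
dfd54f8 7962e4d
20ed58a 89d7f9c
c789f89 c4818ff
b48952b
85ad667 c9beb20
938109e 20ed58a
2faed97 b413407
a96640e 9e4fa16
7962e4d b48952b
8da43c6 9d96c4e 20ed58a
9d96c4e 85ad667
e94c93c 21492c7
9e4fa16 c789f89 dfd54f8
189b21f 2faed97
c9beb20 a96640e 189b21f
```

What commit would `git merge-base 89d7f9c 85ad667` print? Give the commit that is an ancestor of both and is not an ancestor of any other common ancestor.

c9beb20

Ancestors of 89d7f9c: {189b21f, 21492c7, 2cdf4b2, 2faed97, 7962e4d, 89d7f9c, 9e4fa16, a96640e, b413407, b48952b, c4818ff, c789f89, c9beb20, dfd54f8, e94c93c}.
Ancestors of 85ad667: {189b21f, 2faed97, 7962e4d, 85ad667, 9e4fa16, a96640e, b413407, b48952b, c4818ff, c789f89, c9beb20, dfd54f8}.
Common ancestors: {189b21f, 2faed97, 7962e4d, 9e4fa16, a96640e, b413407, b48952b, c4818ff, c789f89, c9beb20, dfd54f8}.
Among these, c9beb20 is not an ancestor of any other common ancestor — it is the merge base.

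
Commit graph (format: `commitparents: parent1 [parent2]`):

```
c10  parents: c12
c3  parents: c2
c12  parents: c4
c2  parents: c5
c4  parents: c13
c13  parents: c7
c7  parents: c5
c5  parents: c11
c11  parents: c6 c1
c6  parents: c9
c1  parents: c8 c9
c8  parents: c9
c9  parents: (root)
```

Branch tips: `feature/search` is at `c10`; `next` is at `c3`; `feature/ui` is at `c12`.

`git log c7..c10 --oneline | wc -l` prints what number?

Reachable from c10: {c1, c10, c11, c12, c13, c4, c5, c6, c7, c8, c9}.
Reachable from c7: {c1, c11, c5, c6, c7, c8, c9}.
In c10's history but not c7's: {c10, c12, c13, c4} — 4 commits.

4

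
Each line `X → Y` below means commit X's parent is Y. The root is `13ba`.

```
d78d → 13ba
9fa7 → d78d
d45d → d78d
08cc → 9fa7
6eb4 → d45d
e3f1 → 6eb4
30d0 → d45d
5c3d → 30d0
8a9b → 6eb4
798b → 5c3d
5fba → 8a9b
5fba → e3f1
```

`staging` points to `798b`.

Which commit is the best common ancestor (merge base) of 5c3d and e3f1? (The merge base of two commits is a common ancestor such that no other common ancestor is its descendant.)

d45d

Ancestors of 5c3d: {13ba, 30d0, 5c3d, d45d, d78d}.
Ancestors of e3f1: {13ba, 6eb4, d45d, d78d, e3f1}.
Common ancestors: {13ba, d45d, d78d}.
Among these, d45d is not an ancestor of any other common ancestor — it is the merge base.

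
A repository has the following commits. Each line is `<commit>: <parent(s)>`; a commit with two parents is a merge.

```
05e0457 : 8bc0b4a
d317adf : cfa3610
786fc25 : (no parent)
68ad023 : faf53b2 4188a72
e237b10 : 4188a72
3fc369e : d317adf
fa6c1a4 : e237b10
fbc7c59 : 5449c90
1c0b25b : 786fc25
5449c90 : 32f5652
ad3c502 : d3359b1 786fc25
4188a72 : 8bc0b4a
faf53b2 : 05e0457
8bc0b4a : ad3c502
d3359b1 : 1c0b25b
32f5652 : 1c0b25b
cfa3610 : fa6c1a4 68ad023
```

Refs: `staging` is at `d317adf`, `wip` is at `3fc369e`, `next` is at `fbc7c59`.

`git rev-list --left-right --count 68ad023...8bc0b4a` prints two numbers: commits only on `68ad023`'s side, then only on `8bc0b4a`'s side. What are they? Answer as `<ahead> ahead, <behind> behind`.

Reachable from 68ad023: {05e0457, 1c0b25b, 4188a72, 68ad023, 786fc25, 8bc0b4a, ad3c502, d3359b1, faf53b2}.
Reachable from 8bc0b4a: {1c0b25b, 786fc25, 8bc0b4a, ad3c502, d3359b1}.
Only in 68ad023's history (ahead): {05e0457, 4188a72, 68ad023, faf53b2} — 4.
Only in 8bc0b4a's history (behind): {} — 0.

4 ahead, 0 behind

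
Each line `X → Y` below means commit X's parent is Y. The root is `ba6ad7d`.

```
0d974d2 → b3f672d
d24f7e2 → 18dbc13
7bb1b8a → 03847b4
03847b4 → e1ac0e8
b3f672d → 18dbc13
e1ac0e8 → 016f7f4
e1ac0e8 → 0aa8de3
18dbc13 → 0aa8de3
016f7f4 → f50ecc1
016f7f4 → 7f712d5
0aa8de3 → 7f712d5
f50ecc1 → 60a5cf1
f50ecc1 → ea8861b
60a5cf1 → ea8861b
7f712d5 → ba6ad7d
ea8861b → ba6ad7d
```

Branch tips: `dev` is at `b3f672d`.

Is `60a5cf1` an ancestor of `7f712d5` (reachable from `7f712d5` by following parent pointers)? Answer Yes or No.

Ancestors of 7f712d5: {7f712d5, ba6ad7d}.
60a5cf1 is not in that set, so it is not an ancestor of 7f712d5.

No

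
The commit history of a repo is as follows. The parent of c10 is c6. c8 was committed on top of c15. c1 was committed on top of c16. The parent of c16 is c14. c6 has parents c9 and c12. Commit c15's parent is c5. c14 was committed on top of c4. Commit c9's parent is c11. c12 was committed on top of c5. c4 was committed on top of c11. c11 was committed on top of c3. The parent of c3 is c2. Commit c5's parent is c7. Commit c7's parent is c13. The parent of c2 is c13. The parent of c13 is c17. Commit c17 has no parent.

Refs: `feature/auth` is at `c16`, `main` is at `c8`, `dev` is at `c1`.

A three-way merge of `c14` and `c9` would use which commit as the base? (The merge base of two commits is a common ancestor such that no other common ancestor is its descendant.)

c11

Ancestors of c14: {c11, c13, c14, c17, c2, c3, c4}.
Ancestors of c9: {c11, c13, c17, c2, c3, c9}.
Common ancestors: {c11, c13, c17, c2, c3}.
Among these, c11 is not an ancestor of any other common ancestor — it is the merge base.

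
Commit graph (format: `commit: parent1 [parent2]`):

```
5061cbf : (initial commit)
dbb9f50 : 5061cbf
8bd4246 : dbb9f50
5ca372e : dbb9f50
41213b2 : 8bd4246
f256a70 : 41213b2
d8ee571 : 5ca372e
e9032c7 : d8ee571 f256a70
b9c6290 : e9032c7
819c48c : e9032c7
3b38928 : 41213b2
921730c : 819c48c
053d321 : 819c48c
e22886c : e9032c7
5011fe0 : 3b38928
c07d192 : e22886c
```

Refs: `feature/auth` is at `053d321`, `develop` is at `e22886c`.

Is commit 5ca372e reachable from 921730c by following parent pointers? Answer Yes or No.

Ancestors of 921730c (commits reachable by following parents): {41213b2, 5061cbf, 5ca372e, 819c48c, 8bd4246, 921730c, d8ee571, dbb9f50, e9032c7, f256a70}.
5ca372e is in that set, so it is an ancestor of 921730c.

Yes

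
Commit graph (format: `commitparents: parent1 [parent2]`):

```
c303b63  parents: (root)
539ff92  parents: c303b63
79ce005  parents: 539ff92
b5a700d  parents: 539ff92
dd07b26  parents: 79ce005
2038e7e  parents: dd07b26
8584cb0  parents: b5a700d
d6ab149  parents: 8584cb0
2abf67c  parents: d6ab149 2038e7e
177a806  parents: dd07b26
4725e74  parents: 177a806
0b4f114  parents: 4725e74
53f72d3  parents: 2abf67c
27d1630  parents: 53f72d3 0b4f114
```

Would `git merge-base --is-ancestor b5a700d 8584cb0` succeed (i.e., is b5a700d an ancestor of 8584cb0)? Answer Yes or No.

Ancestors of 8584cb0 (commits reachable by following parents): {539ff92, 8584cb0, b5a700d, c303b63}.
b5a700d is in that set, so it is an ancestor of 8584cb0.

Yes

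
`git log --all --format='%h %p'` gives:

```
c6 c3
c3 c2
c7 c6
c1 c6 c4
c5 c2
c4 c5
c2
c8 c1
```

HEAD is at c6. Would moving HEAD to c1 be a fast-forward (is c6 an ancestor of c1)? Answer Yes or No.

Yes

A fast-forward from c6 to c1 is possible iff c6 is an ancestor of c1.
Ancestors of c1: {c1, c2, c3, c4, c5, c6}.
c6 is among them, so fast-forward is possible.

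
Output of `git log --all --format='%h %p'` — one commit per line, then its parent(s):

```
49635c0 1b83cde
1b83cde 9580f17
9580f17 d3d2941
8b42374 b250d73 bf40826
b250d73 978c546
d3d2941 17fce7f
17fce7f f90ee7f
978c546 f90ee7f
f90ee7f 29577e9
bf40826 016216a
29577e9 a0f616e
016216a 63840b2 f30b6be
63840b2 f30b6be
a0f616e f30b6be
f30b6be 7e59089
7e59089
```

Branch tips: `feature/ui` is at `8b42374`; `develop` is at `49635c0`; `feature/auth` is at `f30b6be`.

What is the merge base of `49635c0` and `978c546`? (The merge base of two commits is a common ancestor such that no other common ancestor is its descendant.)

f90ee7f

Ancestors of 49635c0: {17fce7f, 1b83cde, 29577e9, 49635c0, 7e59089, 9580f17, a0f616e, d3d2941, f30b6be, f90ee7f}.
Ancestors of 978c546: {29577e9, 7e59089, 978c546, a0f616e, f30b6be, f90ee7f}.
Common ancestors: {29577e9, 7e59089, a0f616e, f30b6be, f90ee7f}.
Among these, f90ee7f is not an ancestor of any other common ancestor — it is the merge base.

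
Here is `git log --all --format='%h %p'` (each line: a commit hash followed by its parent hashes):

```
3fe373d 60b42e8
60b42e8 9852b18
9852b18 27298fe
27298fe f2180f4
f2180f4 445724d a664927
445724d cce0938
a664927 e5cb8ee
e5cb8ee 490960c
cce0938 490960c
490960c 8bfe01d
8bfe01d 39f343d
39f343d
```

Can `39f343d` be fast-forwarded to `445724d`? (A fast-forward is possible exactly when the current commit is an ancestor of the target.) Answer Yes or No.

A fast-forward from 39f343d to 445724d is possible iff 39f343d is an ancestor of 445724d.
Ancestors of 445724d: {39f343d, 445724d, 490960c, 8bfe01d, cce0938}.
39f343d is among them, so fast-forward is possible.

Yes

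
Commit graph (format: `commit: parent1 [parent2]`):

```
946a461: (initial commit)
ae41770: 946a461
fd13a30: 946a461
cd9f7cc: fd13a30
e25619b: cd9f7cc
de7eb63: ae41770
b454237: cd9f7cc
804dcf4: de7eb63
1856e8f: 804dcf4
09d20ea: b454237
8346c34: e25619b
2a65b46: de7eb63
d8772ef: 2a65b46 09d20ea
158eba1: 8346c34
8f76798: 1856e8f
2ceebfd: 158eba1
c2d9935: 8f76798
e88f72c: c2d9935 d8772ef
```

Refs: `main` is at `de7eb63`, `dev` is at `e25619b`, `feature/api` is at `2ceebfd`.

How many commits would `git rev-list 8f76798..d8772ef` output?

6

Reachable from d8772ef: {09d20ea, 2a65b46, 946a461, ae41770, b454237, cd9f7cc, d8772ef, de7eb63, fd13a30}.
Reachable from 8f76798: {1856e8f, 804dcf4, 8f76798, 946a461, ae41770, de7eb63}.
In d8772ef's history but not 8f76798's: {09d20ea, 2a65b46, b454237, cd9f7cc, d8772ef, fd13a30} — 6 commits.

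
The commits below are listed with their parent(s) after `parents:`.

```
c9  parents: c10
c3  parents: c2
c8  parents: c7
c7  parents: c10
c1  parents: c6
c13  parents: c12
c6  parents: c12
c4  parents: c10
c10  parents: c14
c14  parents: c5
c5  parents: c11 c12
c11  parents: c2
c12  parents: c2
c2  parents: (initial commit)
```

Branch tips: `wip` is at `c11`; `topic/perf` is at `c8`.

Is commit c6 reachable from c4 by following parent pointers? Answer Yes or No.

Ancestors of c4: {c10, c11, c12, c14, c2, c4, c5}.
c6 is not in that set, so it is not an ancestor of c4.

No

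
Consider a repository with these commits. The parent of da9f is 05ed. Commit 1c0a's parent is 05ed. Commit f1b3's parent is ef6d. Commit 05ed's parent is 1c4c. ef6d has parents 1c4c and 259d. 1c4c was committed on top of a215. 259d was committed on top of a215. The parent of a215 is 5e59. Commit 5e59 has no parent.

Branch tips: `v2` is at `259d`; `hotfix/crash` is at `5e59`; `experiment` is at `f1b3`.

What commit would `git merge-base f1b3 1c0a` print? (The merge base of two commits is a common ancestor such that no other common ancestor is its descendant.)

Ancestors of f1b3: {1c4c, 259d, 5e59, a215, ef6d, f1b3}.
Ancestors of 1c0a: {05ed, 1c0a, 1c4c, 5e59, a215}.
Common ancestors: {1c4c, 5e59, a215}.
Among these, 1c4c is not an ancestor of any other common ancestor — it is the merge base.

1c4c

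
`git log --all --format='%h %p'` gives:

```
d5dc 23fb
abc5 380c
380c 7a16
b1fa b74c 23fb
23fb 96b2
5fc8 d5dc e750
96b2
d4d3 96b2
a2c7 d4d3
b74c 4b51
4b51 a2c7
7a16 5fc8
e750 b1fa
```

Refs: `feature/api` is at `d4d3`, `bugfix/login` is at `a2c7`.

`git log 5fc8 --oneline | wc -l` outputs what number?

Walking parent pointers from 5fc8: reachable set = {23fb, 4b51, 5fc8, 96b2, a2c7, b1fa, b74c, d4d3, d5dc, e750}.
That is 10 commits.

10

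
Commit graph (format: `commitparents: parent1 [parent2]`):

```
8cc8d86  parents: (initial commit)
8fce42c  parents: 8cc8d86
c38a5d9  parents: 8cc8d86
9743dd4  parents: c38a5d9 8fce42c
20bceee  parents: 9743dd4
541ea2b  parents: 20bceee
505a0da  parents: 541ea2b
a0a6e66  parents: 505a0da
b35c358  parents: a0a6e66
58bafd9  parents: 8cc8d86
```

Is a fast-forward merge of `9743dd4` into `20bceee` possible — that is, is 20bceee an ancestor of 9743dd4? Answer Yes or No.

No

A fast-forward from 20bceee to 9743dd4 is possible iff 20bceee is an ancestor of 9743dd4.
Ancestors of 9743dd4: {8cc8d86, 8fce42c, 9743dd4, c38a5d9}.
20bceee is not among them, so fast-forward is not possible.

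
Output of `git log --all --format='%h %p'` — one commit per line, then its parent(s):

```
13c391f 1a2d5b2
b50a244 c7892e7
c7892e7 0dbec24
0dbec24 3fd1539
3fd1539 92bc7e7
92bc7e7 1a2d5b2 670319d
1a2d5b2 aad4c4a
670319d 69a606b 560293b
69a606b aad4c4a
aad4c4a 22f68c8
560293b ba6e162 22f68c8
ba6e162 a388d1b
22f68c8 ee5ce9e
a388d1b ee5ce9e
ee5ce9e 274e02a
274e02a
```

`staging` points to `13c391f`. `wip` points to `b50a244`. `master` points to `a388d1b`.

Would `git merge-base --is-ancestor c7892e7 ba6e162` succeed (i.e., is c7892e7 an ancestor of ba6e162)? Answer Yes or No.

No

Ancestors of ba6e162: {274e02a, a388d1b, ba6e162, ee5ce9e}.
c7892e7 is not in that set, so it is not an ancestor of ba6e162.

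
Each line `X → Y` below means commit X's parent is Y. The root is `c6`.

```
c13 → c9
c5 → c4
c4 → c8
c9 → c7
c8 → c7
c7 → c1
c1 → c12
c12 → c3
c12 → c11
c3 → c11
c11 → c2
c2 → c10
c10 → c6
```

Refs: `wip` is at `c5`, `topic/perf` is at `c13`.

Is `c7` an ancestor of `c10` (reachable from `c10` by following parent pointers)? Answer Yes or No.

No

Ancestors of c10: {c10, c6}.
c7 is not in that set, so it is not an ancestor of c10.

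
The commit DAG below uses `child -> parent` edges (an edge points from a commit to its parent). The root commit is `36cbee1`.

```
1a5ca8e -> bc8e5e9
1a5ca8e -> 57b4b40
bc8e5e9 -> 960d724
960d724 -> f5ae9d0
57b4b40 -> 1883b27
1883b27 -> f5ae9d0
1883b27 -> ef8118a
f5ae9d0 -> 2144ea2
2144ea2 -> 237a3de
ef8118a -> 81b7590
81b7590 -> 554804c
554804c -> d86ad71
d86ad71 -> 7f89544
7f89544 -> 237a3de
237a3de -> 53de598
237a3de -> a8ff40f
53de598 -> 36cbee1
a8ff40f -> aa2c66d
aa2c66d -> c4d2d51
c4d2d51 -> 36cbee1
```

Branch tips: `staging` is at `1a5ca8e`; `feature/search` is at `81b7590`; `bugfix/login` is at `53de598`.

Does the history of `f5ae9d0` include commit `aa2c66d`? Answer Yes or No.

Yes

Ancestors of f5ae9d0 (commits reachable by following parents): {2144ea2, 237a3de, 36cbee1, 53de598, a8ff40f, aa2c66d, c4d2d51, f5ae9d0}.
aa2c66d is in that set, so it is an ancestor of f5ae9d0.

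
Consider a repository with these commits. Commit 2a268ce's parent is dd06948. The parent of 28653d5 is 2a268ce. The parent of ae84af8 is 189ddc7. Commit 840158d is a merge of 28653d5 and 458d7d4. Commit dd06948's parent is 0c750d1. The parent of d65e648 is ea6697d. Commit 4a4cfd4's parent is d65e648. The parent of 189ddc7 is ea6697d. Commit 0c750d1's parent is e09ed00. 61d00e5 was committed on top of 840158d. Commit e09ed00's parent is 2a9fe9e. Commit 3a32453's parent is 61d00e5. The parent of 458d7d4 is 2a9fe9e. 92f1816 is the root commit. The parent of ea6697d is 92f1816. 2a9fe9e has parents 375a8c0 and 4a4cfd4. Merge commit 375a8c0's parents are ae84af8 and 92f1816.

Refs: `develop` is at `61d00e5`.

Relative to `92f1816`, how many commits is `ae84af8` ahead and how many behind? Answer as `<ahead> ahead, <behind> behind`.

Reachable from ae84af8: {189ddc7, 92f1816, ae84af8, ea6697d}.
Reachable from 92f1816: {92f1816}.
Only in ae84af8's history (ahead): {189ddc7, ae84af8, ea6697d} — 3.
Only in 92f1816's history (behind): {} — 0.

3 ahead, 0 behind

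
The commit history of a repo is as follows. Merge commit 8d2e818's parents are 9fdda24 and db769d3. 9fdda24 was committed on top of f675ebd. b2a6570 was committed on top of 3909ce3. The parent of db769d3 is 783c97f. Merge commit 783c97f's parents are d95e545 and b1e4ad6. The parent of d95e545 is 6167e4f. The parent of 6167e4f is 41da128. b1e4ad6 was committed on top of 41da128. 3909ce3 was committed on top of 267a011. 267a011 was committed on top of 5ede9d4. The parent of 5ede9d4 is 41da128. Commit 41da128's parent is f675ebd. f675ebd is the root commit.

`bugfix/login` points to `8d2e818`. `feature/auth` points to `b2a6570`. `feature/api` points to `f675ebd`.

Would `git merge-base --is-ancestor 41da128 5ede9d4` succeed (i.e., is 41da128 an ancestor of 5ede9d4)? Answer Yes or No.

Yes

Ancestors of 5ede9d4 (commits reachable by following parents): {41da128, 5ede9d4, f675ebd}.
41da128 is in that set, so it is an ancestor of 5ede9d4.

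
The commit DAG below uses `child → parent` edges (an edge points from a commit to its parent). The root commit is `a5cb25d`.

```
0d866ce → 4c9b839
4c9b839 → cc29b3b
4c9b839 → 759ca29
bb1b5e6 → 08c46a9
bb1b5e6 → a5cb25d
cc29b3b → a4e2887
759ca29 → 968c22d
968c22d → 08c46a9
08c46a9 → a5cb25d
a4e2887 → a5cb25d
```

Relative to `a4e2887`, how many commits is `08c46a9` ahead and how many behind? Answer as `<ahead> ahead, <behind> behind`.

1 ahead, 1 behind

Reachable from 08c46a9: {08c46a9, a5cb25d}.
Reachable from a4e2887: {a4e2887, a5cb25d}.
Only in 08c46a9's history (ahead): {08c46a9} — 1.
Only in a4e2887's history (behind): {a4e2887} — 1.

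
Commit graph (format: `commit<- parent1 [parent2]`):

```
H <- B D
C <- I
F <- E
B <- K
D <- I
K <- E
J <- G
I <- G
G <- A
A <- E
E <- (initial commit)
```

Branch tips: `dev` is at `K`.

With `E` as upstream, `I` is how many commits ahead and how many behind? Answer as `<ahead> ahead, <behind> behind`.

3 ahead, 0 behind

Reachable from I: {A, E, G, I}.
Reachable from E: {E}.
Only in I's history (ahead): {A, G, I} — 3.
Only in E's history (behind): {} — 0.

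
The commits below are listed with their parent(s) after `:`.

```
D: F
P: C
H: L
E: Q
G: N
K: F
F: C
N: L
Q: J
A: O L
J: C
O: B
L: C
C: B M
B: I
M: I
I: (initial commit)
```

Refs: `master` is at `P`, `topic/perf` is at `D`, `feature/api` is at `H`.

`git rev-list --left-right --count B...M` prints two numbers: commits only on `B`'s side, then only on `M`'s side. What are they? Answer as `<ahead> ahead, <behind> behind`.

Reachable from B: {B, I}.
Reachable from M: {I, M}.
Only in B's history (ahead): {B} — 1.
Only in M's history (behind): {M} — 1.

1 ahead, 1 behind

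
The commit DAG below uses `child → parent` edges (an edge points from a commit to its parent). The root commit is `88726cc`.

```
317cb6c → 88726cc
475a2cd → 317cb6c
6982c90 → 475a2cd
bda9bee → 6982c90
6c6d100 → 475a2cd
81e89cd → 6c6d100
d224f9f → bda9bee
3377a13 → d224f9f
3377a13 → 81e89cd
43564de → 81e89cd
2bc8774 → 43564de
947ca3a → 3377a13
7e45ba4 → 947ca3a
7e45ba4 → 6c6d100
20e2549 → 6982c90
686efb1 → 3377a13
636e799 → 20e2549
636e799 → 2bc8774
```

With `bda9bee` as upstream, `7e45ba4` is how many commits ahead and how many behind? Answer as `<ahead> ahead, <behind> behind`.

Reachable from 7e45ba4: {317cb6c, 3377a13, 475a2cd, 6982c90, 6c6d100, 7e45ba4, 81e89cd, 88726cc, 947ca3a, bda9bee, d224f9f}.
Reachable from bda9bee: {317cb6c, 475a2cd, 6982c90, 88726cc, bda9bee}.
Only in 7e45ba4's history (ahead): {3377a13, 6c6d100, 7e45ba4, 81e89cd, 947ca3a, d224f9f} — 6.
Only in bda9bee's history (behind): {} — 0.

6 ahead, 0 behind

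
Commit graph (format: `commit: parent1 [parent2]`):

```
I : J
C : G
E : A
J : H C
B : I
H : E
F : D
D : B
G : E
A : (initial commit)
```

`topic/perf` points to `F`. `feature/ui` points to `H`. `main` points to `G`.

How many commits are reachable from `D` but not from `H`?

Reachable from D: {A, B, C, D, E, G, H, I, J}.
Reachable from H: {A, E, H}.
In D's history but not H's: {B, C, D, G, I, J} — 6 commits.

6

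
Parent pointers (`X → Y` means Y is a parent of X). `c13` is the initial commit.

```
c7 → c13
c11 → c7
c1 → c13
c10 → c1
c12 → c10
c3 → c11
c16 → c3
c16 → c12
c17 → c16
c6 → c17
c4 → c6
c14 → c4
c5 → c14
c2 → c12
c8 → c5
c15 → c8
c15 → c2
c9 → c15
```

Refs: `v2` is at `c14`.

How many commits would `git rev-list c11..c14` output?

9

Reachable from c14: {c1, c10, c11, c12, c13, c14, c16, c17, c3, c4, c6, c7}.
Reachable from c11: {c11, c13, c7}.
In c14's history but not c11's: {c1, c10, c12, c14, c16, c17, c3, c4, c6} — 9 commits.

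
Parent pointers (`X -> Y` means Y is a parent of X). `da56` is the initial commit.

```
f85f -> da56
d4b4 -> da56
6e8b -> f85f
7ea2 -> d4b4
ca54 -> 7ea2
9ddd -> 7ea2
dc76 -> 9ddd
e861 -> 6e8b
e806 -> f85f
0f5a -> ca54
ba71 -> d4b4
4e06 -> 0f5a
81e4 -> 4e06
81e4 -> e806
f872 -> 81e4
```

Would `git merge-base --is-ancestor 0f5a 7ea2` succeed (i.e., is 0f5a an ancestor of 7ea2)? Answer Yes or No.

Ancestors of 7ea2: {7ea2, d4b4, da56}.
0f5a is not in that set, so it is not an ancestor of 7ea2.

No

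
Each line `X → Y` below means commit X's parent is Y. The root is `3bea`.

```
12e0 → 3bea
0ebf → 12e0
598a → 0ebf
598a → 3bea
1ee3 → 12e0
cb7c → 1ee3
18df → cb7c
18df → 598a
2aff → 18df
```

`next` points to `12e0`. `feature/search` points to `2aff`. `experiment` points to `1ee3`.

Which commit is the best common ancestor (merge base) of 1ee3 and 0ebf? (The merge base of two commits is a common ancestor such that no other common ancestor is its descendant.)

Ancestors of 1ee3: {12e0, 1ee3, 3bea}.
Ancestors of 0ebf: {0ebf, 12e0, 3bea}.
Common ancestors: {12e0, 3bea}.
Among these, 12e0 is not an ancestor of any other common ancestor — it is the merge base.

12e0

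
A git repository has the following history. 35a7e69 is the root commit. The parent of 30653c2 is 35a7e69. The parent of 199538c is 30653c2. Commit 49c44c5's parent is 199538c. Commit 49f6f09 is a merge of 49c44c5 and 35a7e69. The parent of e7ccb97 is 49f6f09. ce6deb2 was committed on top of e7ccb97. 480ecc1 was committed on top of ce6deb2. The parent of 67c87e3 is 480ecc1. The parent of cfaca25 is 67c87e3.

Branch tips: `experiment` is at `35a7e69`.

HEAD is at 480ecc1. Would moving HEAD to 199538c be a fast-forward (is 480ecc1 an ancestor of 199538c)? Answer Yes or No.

A fast-forward from 480ecc1 to 199538c is possible iff 480ecc1 is an ancestor of 199538c.
Ancestors of 199538c: {199538c, 30653c2, 35a7e69}.
480ecc1 is not among them, so fast-forward is not possible.

No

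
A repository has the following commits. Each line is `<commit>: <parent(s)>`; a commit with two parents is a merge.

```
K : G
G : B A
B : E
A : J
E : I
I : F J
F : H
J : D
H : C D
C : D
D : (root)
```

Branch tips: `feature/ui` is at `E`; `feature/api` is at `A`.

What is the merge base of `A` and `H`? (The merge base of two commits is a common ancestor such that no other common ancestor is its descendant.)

D

Ancestors of A: {A, D, J}.
Ancestors of H: {C, D, H}.
Common ancestors: {D}.
The only common ancestor is D, so it is the merge base.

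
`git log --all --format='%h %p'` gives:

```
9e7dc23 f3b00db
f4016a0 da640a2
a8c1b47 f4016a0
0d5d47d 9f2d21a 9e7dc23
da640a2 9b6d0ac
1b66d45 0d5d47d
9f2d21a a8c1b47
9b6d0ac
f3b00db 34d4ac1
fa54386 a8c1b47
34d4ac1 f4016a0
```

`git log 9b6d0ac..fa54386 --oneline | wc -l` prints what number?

Reachable from fa54386: {9b6d0ac, a8c1b47, da640a2, f4016a0, fa54386}.
Reachable from 9b6d0ac: {9b6d0ac}.
In fa54386's history but not 9b6d0ac's: {a8c1b47, da640a2, f4016a0, fa54386} — 4 commits.

4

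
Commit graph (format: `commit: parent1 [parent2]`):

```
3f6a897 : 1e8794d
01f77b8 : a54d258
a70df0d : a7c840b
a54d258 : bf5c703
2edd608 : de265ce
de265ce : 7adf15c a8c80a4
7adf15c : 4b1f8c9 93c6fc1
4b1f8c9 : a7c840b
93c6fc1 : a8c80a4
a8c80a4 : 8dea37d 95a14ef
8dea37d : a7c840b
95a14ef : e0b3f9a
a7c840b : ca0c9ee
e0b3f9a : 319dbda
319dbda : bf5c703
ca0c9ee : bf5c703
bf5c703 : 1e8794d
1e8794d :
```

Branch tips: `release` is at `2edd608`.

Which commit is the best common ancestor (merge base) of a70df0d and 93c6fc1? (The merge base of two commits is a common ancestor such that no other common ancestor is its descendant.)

a7c840b

Ancestors of a70df0d: {1e8794d, a70df0d, a7c840b, bf5c703, ca0c9ee}.
Ancestors of 93c6fc1: {1e8794d, 319dbda, 8dea37d, 93c6fc1, 95a14ef, a7c840b, a8c80a4, bf5c703, ca0c9ee, e0b3f9a}.
Common ancestors: {1e8794d, a7c840b, bf5c703, ca0c9ee}.
Among these, a7c840b is not an ancestor of any other common ancestor — it is the merge base.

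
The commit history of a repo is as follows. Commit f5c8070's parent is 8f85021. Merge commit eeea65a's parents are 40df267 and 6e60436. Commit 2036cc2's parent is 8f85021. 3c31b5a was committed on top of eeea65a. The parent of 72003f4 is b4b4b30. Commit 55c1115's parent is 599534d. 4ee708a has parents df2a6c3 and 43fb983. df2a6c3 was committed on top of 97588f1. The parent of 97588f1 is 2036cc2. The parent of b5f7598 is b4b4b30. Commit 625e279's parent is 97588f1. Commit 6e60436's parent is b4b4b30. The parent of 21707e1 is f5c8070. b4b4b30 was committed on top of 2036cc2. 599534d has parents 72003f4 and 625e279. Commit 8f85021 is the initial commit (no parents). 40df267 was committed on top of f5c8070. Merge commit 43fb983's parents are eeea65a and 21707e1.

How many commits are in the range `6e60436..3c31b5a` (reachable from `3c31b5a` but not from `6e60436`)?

4

Reachable from 3c31b5a: {2036cc2, 3c31b5a, 40df267, 6e60436, 8f85021, b4b4b30, eeea65a, f5c8070}.
Reachable from 6e60436: {2036cc2, 6e60436, 8f85021, b4b4b30}.
In 3c31b5a's history but not 6e60436's: {3c31b5a, 40df267, eeea65a, f5c8070} — 4 commits.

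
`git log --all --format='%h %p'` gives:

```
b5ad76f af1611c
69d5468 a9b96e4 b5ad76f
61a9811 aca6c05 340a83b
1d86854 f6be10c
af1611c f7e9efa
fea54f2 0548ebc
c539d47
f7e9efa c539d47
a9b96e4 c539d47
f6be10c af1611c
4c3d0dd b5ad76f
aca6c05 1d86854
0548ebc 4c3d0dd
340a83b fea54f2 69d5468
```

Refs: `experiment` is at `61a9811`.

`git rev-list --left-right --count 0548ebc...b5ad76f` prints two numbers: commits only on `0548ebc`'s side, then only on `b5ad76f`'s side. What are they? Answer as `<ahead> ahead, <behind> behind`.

2 ahead, 0 behind

Reachable from 0548ebc: {0548ebc, 4c3d0dd, af1611c, b5ad76f, c539d47, f7e9efa}.
Reachable from b5ad76f: {af1611c, b5ad76f, c539d47, f7e9efa}.
Only in 0548ebc's history (ahead): {0548ebc, 4c3d0dd} — 2.
Only in b5ad76f's history (behind): {} — 0.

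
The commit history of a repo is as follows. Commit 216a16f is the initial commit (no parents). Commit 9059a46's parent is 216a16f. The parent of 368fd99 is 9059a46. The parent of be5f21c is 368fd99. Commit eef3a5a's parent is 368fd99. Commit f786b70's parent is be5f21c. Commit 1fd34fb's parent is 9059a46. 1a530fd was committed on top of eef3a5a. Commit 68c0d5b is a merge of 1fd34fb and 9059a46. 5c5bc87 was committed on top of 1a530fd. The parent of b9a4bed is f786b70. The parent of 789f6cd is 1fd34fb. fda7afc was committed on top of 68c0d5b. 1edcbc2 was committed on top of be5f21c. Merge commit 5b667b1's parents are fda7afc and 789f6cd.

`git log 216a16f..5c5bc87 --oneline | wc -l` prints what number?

5

Reachable from 5c5bc87: {1a530fd, 216a16f, 368fd99, 5c5bc87, 9059a46, eef3a5a}.
Reachable from 216a16f: {216a16f}.
In 5c5bc87's history but not 216a16f's: {1a530fd, 368fd99, 5c5bc87, 9059a46, eef3a5a} — 5 commits.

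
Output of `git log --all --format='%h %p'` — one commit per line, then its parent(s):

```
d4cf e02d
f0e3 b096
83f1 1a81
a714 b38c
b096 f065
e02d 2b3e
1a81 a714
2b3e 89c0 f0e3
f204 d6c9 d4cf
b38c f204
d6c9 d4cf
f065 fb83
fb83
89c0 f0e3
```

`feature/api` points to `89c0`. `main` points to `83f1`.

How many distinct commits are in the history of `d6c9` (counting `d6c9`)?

Walking parent pointers from d6c9: reachable set = {2b3e, 89c0, b096, d4cf, d6c9, e02d, f065, f0e3, fb83}.
That is 9 commits.

9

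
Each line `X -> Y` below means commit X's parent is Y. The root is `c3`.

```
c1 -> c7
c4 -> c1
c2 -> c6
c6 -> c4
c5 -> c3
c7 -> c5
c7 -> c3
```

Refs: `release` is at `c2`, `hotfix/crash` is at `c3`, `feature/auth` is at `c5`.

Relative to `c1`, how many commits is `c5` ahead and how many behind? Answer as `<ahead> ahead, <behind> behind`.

0 ahead, 2 behind

Reachable from c5: {c3, c5}.
Reachable from c1: {c1, c3, c5, c7}.
Only in c5's history (ahead): {} — 0.
Only in c1's history (behind): {c1, c7} — 2.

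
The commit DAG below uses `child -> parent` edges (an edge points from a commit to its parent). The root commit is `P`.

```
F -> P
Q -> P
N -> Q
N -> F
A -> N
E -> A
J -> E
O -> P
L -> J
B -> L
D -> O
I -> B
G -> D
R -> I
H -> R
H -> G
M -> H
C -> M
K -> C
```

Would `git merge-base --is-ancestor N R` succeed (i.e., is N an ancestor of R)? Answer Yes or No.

Yes

Ancestors of R (commits reachable by following parents): {A, B, E, F, I, J, L, N, P, Q, R}.
N is in that set, so it is an ancestor of R.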